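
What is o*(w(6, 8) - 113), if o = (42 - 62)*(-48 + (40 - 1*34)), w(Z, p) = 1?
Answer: -94080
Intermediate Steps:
o = 840 (o = -20*(-48 + (40 - 34)) = -20*(-48 + 6) = -20*(-42) = 840)
o*(w(6, 8) - 113) = 840*(1 - 113) = 840*(-112) = -94080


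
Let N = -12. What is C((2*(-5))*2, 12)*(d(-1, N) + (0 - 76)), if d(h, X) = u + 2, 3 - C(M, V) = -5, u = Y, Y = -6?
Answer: -640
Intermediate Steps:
u = -6
C(M, V) = 8 (C(M, V) = 3 - 1*(-5) = 3 + 5 = 8)
d(h, X) = -4 (d(h, X) = -6 + 2 = -4)
C((2*(-5))*2, 12)*(d(-1, N) + (0 - 76)) = 8*(-4 + (0 - 76)) = 8*(-4 - 76) = 8*(-80) = -640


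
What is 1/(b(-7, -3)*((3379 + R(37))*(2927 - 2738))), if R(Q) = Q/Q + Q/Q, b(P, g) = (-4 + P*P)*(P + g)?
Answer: -1/287554050 ≈ -3.4776e-9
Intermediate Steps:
b(P, g) = (-4 + P**2)*(P + g)
R(Q) = 2 (R(Q) = 1 + 1 = 2)
1/(b(-7, -3)*((3379 + R(37))*(2927 - 2738))) = 1/(((-7)**3 - 4*(-7) - 4*(-3) - 3*(-7)**2)*((3379 + 2)*(2927 - 2738))) = 1/((-343 + 28 + 12 - 3*49)*(3381*189)) = 1/((-343 + 28 + 12 - 147)*639009) = 1/(-450*639009) = 1/(-287554050) = -1/287554050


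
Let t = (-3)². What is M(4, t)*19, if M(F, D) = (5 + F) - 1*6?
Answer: 57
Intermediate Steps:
t = 9
M(F, D) = -1 + F (M(F, D) = (5 + F) - 6 = -1 + F)
M(4, t)*19 = (-1 + 4)*19 = 3*19 = 57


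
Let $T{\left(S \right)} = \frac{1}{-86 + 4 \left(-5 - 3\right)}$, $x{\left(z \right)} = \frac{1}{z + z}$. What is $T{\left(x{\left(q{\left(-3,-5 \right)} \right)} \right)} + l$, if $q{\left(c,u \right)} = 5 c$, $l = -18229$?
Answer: $- \frac{2151023}{118} \approx -18229.0$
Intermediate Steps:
$x{\left(z \right)} = \frac{1}{2 z}$
$T{\left(S \right)} = - \frac{1}{118}$ ($T{\left(S \right)} = \frac{1}{-86 + 4 \left(-8\right)} = \frac{1}{-86 - 32} = \frac{1}{-118} = - \frac{1}{118}$)
$T{\left(x{\left(q{\left(-3,-5 \right)} \right)} \right)} + l = - \frac{1}{118} - 18229 = - \frac{2151023}{118}$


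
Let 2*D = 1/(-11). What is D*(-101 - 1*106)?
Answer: 207/22 ≈ 9.4091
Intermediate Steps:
D = -1/22 (D = (1/(-11))/2 = (1*(-1/11))/2 = (½)*(-1/11) = -1/22 ≈ -0.045455)
D*(-101 - 1*106) = -(-101 - 1*106)/22 = -(-101 - 106)/22 = -1/22*(-207) = 207/22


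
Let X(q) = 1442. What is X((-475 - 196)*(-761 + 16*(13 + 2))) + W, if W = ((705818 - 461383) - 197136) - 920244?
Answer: -871503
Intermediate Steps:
W = -872945 (W = (244435 - 197136) - 920244 = 47299 - 920244 = -872945)
X((-475 - 196)*(-761 + 16*(13 + 2))) + W = 1442 - 872945 = -871503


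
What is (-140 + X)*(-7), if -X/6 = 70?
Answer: 3920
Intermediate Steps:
X = -420 (X = -6*70 = -420)
(-140 + X)*(-7) = (-140 - 420)*(-7) = -560*(-7) = 3920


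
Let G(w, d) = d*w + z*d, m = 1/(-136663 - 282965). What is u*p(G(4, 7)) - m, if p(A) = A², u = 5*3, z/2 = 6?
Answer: 78957204481/419628 ≈ 1.8816e+5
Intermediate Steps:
z = 12 (z = 2*6 = 12)
m = -1/419628 (m = 1/(-419628) = -1/419628 ≈ -2.3831e-6)
G(w, d) = 12*d + d*w (G(w, d) = d*w + 12*d = 12*d + d*w)
u = 15
u*p(G(4, 7)) - m = 15*(7*(12 + 4))² - 1*(-1/419628) = 15*(7*16)² + 1/419628 = 15*112² + 1/419628 = 15*12544 + 1/419628 = 188160 + 1/419628 = 78957204481/419628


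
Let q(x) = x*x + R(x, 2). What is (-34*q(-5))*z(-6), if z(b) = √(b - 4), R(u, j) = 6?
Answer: -1054*I*√10 ≈ -3333.0*I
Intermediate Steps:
z(b) = √(-4 + b)
q(x) = 6 + x² (q(x) = x*x + 6 = x² + 6 = 6 + x²)
(-34*q(-5))*z(-6) = (-34*(6 + (-5)²))*√(-4 - 6) = (-34*(6 + 25))*√(-10) = (-34*31)*(I*√10) = -1054*I*√10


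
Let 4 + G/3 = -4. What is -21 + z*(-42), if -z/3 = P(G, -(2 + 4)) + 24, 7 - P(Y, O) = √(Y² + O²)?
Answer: 3885 - 756*√17 ≈ 767.93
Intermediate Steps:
G = -24 (G = -12 + 3*(-4) = -12 - 12 = -24)
P(Y, O) = 7 - √(O² + Y²) (P(Y, O) = 7 - √(Y² + O²) = 7 - √(O² + Y²))
z = -93 + 18*√17 (z = -3*((7 - √((-(2 + 4))² + (-24)²)) + 24) = -3*((7 - √((-1*6)² + 576)) + 24) = -3*((7 - √((-6)² + 576)) + 24) = -3*((7 - √(36 + 576)) + 24) = -3*((7 - √612) + 24) = -3*((7 - 6*√17) + 24) = -3*(31 - 6*√17) = -93 + 18*√17 ≈ -18.784)
-21 + z*(-42) = -21 + (-93 + 18*√17)*(-42) = -21 + (3906 - 756*√17) = 3885 - 756*√17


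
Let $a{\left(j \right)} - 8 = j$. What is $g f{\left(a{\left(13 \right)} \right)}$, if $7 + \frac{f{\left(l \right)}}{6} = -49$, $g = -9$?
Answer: $3024$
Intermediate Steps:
$a{\left(j \right)} = 8 + j$
$f{\left(l \right)} = -336$ ($f{\left(l \right)} = -42 + 6 \left(-49\right) = -42 - 294 = -336$)
$g f{\left(a{\left(13 \right)} \right)} = \left(-9\right) \left(-336\right) = 3024$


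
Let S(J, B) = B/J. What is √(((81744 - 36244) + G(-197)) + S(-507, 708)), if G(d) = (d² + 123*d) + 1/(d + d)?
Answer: 3*√175122517630/5122 ≈ 245.11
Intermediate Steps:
G(d) = d² + 1/(2*d) + 123*d (G(d) = (d² + 123*d) + 1/(2*d) = d² + 1/(2*d) + 123*d)
√(((81744 - 36244) + G(-197)) + S(-507, 708)) = √(((81744 - 36244) + ((-197)² + (½)/(-197) + 123*(-197))) + 708/(-507)) = √((45500 + (38809 + (½)*(-1/197) - 24231)) + 708*(-1/507)) = √((45500 + (38809 - 1/394 - 24231)) - 236/169) = √((45500 + 5743731/394) - 236/169) = √(23670731/394 - 236/169) = √(4000260555/66586) = 3*√175122517630/5122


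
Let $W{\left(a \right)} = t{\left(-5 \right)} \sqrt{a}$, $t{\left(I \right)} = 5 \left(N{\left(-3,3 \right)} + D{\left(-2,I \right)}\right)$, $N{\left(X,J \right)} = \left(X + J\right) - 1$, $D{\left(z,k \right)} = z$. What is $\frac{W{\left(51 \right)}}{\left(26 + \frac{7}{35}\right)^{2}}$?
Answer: $- \frac{375 \sqrt{51}}{17161} \approx -0.15605$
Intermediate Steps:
$N{\left(X,J \right)} = -1 + J + X$ ($N{\left(X,J \right)} = \left(J + X\right) - 1 = -1 + J + X$)
$t{\left(I \right)} = -15$ ($t{\left(I \right)} = 5 \left(\left(-1 + 3 - 3\right) - 2\right) = 5 \left(-1 - 2\right) = 5 \left(-3\right) = -15$)
$W{\left(a \right)} = - 15 \sqrt{a}$
$\frac{W{\left(51 \right)}}{\left(26 + \frac{7}{35}\right)^{2}} = \frac{\left(-15\right) \sqrt{51}}{\left(26 + \frac{7}{35}\right)^{2}} = \frac{\left(-15\right) \sqrt{51}}{\left(26 + 7 \cdot \frac{1}{35}\right)^{2}} = \frac{\left(-15\right) \sqrt{51}}{\left(26 + \frac{1}{5}\right)^{2}} = \frac{\left(-15\right) \sqrt{51}}{\left(\frac{131}{5}\right)^{2}} = \frac{\left(-15\right) \sqrt{51}}{\frac{17161}{25}} = - 15 \sqrt{51} \cdot \frac{25}{17161} = - \frac{375 \sqrt{51}}{17161}$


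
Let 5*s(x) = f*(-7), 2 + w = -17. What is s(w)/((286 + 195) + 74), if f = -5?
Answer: 7/555 ≈ 0.012613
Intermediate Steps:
w = -19 (w = -2 - 17 = -19)
s(x) = 7 (s(x) = (-5*(-7))/5 = (⅕)*35 = 7)
s(w)/((286 + 195) + 74) = 7/((286 + 195) + 74) = 7/(481 + 74) = 7/555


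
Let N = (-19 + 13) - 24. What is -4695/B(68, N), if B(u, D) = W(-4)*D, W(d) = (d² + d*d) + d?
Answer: 313/56 ≈ 5.5893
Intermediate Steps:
W(d) = d + 2*d² (W(d) = (d² + d²) + d = 2*d² + d = d + 2*d²)
N = -30 (N = -6 - 24 = -30)
B(u, D) = 28*D (B(u, D) = (-4*(1 + 2*(-4)))*D = (-4*(1 - 8))*D = (-4*(-7))*D = 28*D)
-4695/B(68, N) = -4695/(28*(-30)) = -4695/(-840) = -4695*(-1/840) = 313/56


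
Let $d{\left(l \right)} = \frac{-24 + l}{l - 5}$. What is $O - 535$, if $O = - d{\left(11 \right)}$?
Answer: $- \frac{3197}{6} \approx -532.83$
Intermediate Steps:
$d{\left(l \right)} = \frac{-24 + l}{-5 + l}$
$O = \frac{13}{6}$ ($O = - \frac{-24 + 11}{-5 + 11} = - \frac{-13}{6} = \left(-1\right) \left(- \frac{13}{6}\right) = \frac{13}{6} \approx 2.1667$)
$O - 535 = \frac{13}{6} - 535 = - \frac{3197}{6}$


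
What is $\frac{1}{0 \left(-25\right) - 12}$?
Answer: $- \frac{1}{12} \approx -0.083333$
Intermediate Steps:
$\frac{1}{0 \left(-25\right) - 12} = \frac{1}{0 - 12} = \frac{1}{-12} = - \frac{1}{12}$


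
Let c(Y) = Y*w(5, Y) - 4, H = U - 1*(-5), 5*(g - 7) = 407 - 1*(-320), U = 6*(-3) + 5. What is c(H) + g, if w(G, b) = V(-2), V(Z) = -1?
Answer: 782/5 ≈ 156.40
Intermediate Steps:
w(G, b) = -1
U = -13 (U = -18 + 5 = -13)
g = 762/5 (g = 7 + (407 - 1*(-320))/5 = 7 + (407 + 320)/5 = 7 + (1/5)*727 = 7 + 727/5 = 762/5 ≈ 152.40)
H = -8 (H = -13 - 1*(-5) = -13 + 5 = -8)
c(Y) = -4 - Y (c(Y) = Y*(-1) - 4 = -Y - 4 = -4 - Y)
c(H) + g = (-4 - 1*(-8)) + 762/5 = (-4 + 8) + 762/5 = 4 + 762/5 = 782/5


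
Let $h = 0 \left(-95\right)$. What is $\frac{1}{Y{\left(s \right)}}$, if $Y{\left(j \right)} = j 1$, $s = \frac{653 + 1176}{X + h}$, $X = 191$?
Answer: $\frac{191}{1829} \approx 0.10443$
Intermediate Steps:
$h = 0$
$s = \frac{1829}{191}$ ($s = \frac{653 + 1176}{191 + 0} = \frac{1829}{191} \approx 9.5759$)
$Y{\left(j \right)} = j$
$\frac{1}{Y{\left(s \right)}} = \frac{1}{\frac{1829}{191}} = \frac{191}{1829}$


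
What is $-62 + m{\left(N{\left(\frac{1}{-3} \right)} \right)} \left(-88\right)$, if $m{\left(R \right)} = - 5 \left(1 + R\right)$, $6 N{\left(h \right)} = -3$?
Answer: $158$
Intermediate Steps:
$N{\left(h \right)} = - \frac{1}{2}$ ($N{\left(h \right)} = \frac{1}{6} \left(-3\right) = - \frac{1}{2}$)
$m{\left(R \right)} = -5 - 5 R$
$-62 + m{\left(N{\left(\frac{1}{-3} \right)} \right)} \left(-88\right) = -62 + \left(-5 - - \frac{5}{2}\right) \left(-88\right) = -62 + \left(-5 + \frac{5}{2}\right) \left(-88\right) = -62 - -220 = -62 + 220 = 158$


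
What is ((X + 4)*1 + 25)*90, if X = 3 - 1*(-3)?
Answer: 3150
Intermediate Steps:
X = 6 (X = 3 + 3 = 6)
((X + 4)*1 + 25)*90 = ((6 + 4)*1 + 25)*90 = (10*1 + 25)*90 = (10 + 25)*90 = 35*90 = 3150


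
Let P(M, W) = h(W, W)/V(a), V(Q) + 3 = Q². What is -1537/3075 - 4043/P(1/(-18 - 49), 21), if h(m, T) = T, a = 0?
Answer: 12421466/21525 ≈ 577.07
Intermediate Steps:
V(Q) = -3 + Q²
P(M, W) = -W/3 (P(M, W) = W/(-3 + 0²) = W/(-3 + 0) = W/(-3) = W*(-⅓) = -W/3)
-1537/3075 - 4043/P(1/(-18 - 49), 21) = -1537/3075 - 4043/((-⅓*21)) = -1537*1/3075 - 4043/(-7) = -1537/3075 - 4043*(-⅐) = -1537/3075 + 4043/7 = 12421466/21525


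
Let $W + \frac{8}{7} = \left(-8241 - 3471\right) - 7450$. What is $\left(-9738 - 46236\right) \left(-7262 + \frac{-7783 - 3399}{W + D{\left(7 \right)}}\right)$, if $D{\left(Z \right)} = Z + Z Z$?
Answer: $\frac{27181372543062}{66875} \approx 4.0645 \cdot 10^{8}$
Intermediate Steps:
$D{\left(Z \right)} = Z + Z^{2}$
$W = - \frac{134142}{7}$ ($W = - \frac{8}{7} - 19162 = - \frac{134142}{7} \approx -19163.0$)
$\left(-9738 - 46236\right) \left(-7262 + \frac{-7783 - 3399}{W + D{\left(7 \right)}}\right) = \left(-9738 - 46236\right) \left(-7262 + \frac{-7783 - 3399}{- \frac{134142}{7} + 7 \left(1 + 7\right)}\right) = - 55974 \left(-7262 - \frac{11182}{- \frac{134142}{7} + 7 \cdot 8}\right) = - 55974 \left(-7262 - \frac{11182}{- \frac{134142}{7} + 56}\right) = - 55974 \left(-7262 - \frac{11182}{- \frac{133750}{7}}\right) = - 55974 \left(-7262 - - \frac{39137}{66875}\right) = - 55974 \left(-7262 + \frac{39137}{66875}\right) = \left(-55974\right) \left(- \frac{485607113}{66875}\right) = \frac{27181372543062}{66875}$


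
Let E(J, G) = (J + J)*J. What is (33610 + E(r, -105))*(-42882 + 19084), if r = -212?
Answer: -2939005404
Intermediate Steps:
E(J, G) = 2*J**2 (E(J, G) = (2*J)*J = 2*J**2)
(33610 + E(r, -105))*(-42882 + 19084) = (33610 + 2*(-212)**2)*(-42882 + 19084) = (33610 + 2*44944)*(-23798) = (33610 + 89888)*(-23798) = 123498*(-23798) = -2939005404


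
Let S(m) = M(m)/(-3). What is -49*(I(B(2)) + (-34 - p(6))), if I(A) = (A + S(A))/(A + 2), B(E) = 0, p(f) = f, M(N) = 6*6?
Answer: 2254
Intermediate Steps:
M(N) = 36
S(m) = -12 (S(m) = 36/(-3) = 36*(-⅓) = -12)
I(A) = (-12 + A)/(2 + A) (I(A) = (A - 12)/(A + 2) = (-12 + A)/(2 + A))
-49*(I(B(2)) + (-34 - p(6))) = -49*((-12 + 0)/(2 + 0) + (-34 - 1*6)) = -49*(-12/2 + (-34 - 6)) = -49*((½)*(-12) - 40) = -49*(-6 - 40) = -49*(-46) = 2254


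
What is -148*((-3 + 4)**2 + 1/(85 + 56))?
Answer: -21016/141 ≈ -149.05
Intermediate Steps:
-148*((-3 + 4)**2 + 1/(85 + 56)) = -148*(1**2 + 1/141) = -148*(1 + 1/141) = -148*142/141 = -21016/141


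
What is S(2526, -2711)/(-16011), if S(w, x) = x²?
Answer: -7349521/16011 ≈ -459.03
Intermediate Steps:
S(2526, -2711)/(-16011) = (-2711)²/(-16011) = 7349521*(-1/16011) = -7349521/16011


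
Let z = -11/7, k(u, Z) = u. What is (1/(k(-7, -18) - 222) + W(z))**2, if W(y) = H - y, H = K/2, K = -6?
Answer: 5276209/2569609 ≈ 2.0533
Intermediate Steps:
H = -3 (H = -6/2 = -6*1/2 = -3)
z = -11/7 (z = -11*1/7 = -11/7 ≈ -1.5714)
W(y) = -3 - y
(1/(k(-7, -18) - 222) + W(z))**2 = (1/(-7 - 222) + (-3 - 1*(-11/7)))**2 = (1/(-229) + (-3 + 11/7))**2 = (-1/229 - 10/7)**2 = (-2297/1603)**2 = 5276209/2569609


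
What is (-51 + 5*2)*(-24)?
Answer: 984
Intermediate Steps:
(-51 + 5*2)*(-24) = (-51 + 10)*(-24) = -41*(-24) = 984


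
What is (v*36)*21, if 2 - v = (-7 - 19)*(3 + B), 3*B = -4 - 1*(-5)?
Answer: 67032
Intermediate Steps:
B = ⅓ (B = (-4 - 1*(-5))/3 = (-4 + 5)/3 = (⅓)*1 = ⅓ ≈ 0.33333)
v = 266/3 (v = 2 - (-7 - 19)*(3 + ⅓) = 2 - (-26)*10/3 = 2 - 1*(-260/3) = 2 + 260/3 = 266/3 ≈ 88.667)
(v*36)*21 = ((266/3)*36)*21 = 3192*21 = 67032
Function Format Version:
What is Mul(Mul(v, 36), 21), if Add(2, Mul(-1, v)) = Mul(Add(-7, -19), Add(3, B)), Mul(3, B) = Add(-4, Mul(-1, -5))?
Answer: 67032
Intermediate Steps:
B = Rational(1, 3) (B = Mul(Rational(1, 3), Add(-4, Mul(-1, -5))) = Mul(Rational(1, 3), Add(-4, 5)) = Mul(Rational(1, 3), 1) = Rational(1, 3) ≈ 0.33333)
v = Rational(266, 3) (v = Add(2, Mul(-1, Mul(Add(-7, -19), Add(3, Rational(1, 3))))) = Add(2, Mul(-1, Mul(-26, Rational(10, 3)))) = Add(2, Mul(-1, Rational(-260, 3))) = Add(2, Rational(260, 3)) = Rational(266, 3) ≈ 88.667)
Mul(Mul(v, 36), 21) = Mul(Mul(Rational(266, 3), 36), 21) = Mul(3192, 21) = 67032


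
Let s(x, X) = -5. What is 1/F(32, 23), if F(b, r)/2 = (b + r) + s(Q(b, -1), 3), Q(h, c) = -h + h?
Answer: 1/100 ≈ 0.010000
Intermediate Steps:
Q(h, c) = 0
F(b, r) = -10 + 2*b + 2*r (F(b, r) = 2*((b + r) - 5) = 2*(-5 + b + r) = -10 + 2*b + 2*r)
1/F(32, 23) = 1/(-10 + 2*32 + 2*23) = 1/(-10 + 64 + 46) = 1/100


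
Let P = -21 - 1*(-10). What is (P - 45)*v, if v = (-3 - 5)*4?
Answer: 1792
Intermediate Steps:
P = -11 (P = -21 + 10 = -11)
v = -32 (v = -8*4 = -32)
(P - 45)*v = (-11 - 45)*(-32) = -56*(-32) = 1792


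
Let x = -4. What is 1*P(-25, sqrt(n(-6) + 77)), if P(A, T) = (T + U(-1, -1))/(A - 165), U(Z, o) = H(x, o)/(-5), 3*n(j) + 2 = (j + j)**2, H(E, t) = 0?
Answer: -sqrt(1119)/570 ≈ -0.058687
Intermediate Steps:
n(j) = -2/3 + 4*j**2/3 (n(j) = -2/3 + (j + j)**2/3 = -2/3 + (2*j)**2/3 = -2/3 + (4*j**2)/3 = -2/3 + 4*j**2/3)
U(Z, o) = 0 (U(Z, o) = 0/(-5) = 0*(-1/5) = 0)
P(A, T) = T/(-165 + A) (P(A, T) = (T + 0)/(A - 165) = T/(-165 + A))
1*P(-25, sqrt(n(-6) + 77)) = 1*(sqrt((-2/3 + (4/3)*(-6)**2) + 77)/(-165 - 25)) = 1*(sqrt((-2/3 + (4/3)*36) + 77)/(-190)) = 1*(sqrt((-2/3 + 48) + 77)*(-1/190)) = 1*(sqrt(142/3 + 77)*(-1/190)) = 1*(sqrt(373/3)*(-1/190)) = 1*((sqrt(1119)/3)*(-1/190)) = 1*(-sqrt(1119)/570) = -sqrt(1119)/570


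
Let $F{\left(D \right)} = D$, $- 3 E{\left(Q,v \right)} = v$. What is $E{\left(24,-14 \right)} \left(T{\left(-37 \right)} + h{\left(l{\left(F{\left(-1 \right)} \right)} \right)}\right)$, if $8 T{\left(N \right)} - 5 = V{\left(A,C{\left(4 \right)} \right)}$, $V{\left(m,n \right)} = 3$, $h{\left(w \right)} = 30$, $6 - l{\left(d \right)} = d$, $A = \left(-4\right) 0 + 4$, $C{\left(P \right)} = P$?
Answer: $\frac{434}{3} \approx 144.67$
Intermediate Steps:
$E{\left(Q,v \right)} = - \frac{v}{3}$
$A = 4$ ($A = 0 + 4 = 4$)
$l{\left(d \right)} = 6 - d$
$T{\left(N \right)} = 1$ ($T{\left(N \right)} = \frac{5}{8} + \frac{1}{8} \cdot 3 = \frac{5}{8} + \frac{3}{8} = 1$)
$E{\left(24,-14 \right)} \left(T{\left(-37 \right)} + h{\left(l{\left(F{\left(-1 \right)} \right)} \right)}\right) = \left(- \frac{1}{3}\right) \left(-14\right) \left(1 + 30\right) = \frac{14}{3} \cdot 31 = \frac{434}{3}$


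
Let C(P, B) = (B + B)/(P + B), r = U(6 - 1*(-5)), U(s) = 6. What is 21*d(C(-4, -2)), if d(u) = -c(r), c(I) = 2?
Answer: -42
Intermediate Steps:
r = 6
C(P, B) = 2*B/(B + P) (C(P, B) = (2*B)/(B + P) = 2*B/(B + P))
d(u) = -2 (d(u) = -1*2 = -2)
21*d(C(-4, -2)) = 21*(-2) = -42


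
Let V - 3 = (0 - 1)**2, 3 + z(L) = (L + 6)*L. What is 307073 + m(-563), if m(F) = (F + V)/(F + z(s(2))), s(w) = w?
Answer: 168890709/550 ≈ 3.0707e+5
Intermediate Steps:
z(L) = -3 + L*(6 + L) (z(L) = -3 + (L + 6)*L = -3 + (6 + L)*L = -3 + L*(6 + L))
V = 4 (V = 3 + (0 - 1)**2 = 3 + (-1)**2 = 3 + 1 = 4)
m(F) = (4 + F)/(13 + F) (m(F) = (F + 4)/(F + (-3 + 2**2 + 6*2)) = (4 + F)/(F + (-3 + 4 + 12)) = (4 + F)/(F + 13) = (4 + F)/(13 + F))
307073 + m(-563) = 307073 + (4 - 563)/(13 - 563) = 307073 - 559/(-550) = 307073 - 1/550*(-559) = 307073 + 559/550 = 168890709/550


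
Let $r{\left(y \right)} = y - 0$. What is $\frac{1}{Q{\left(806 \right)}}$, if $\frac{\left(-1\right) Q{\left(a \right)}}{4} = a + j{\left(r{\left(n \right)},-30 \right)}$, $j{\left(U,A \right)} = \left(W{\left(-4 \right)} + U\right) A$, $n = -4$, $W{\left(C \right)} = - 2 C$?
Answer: $- \frac{1}{2744} \approx -0.00036443$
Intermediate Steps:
$r{\left(y \right)} = y$ ($r{\left(y \right)} = y + 0 = y$)
$j{\left(U,A \right)} = A \left(8 + U\right)$ ($j{\left(U,A \right)} = \left(\left(-2\right) \left(-4\right) + U\right) A = \left(8 + U\right) A = A \left(8 + U\right)$)
$Q{\left(a \right)} = 480 - 4 a$ ($Q{\left(a \right)} = - 4 \left(a - 30 \left(8 - 4\right)\right) = - 4 \left(a - 120\right) = - 4 \left(-120 + a\right) = 480 - 4 a$)
$\frac{1}{Q{\left(806 \right)}} = \frac{1}{480 - 3224} = \frac{1}{-2744} = - \frac{1}{2744}$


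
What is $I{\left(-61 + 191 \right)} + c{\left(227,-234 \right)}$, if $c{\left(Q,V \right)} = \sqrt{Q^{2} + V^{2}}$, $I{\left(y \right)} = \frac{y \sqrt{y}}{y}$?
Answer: $\sqrt{130} + \sqrt{106285} \approx 337.42$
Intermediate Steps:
$I{\left(y \right)} = \sqrt{y}$ ($I{\left(y \right)} = \frac{y^{\frac{3}{2}}}{y} = \sqrt{y}$)
$I{\left(-61 + 191 \right)} + c{\left(227,-234 \right)} = \sqrt{-61 + 191} + \sqrt{227^{2} + \left(-234\right)^{2}} = \sqrt{130} + \sqrt{51529 + 54756} = \sqrt{130} + \sqrt{106285}$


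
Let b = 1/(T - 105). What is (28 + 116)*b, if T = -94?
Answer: -144/199 ≈ -0.72362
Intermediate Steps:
b = -1/199 (b = 1/(-94 - 105) = 1/(-199) = -1/199 ≈ -0.0050251)
(28 + 116)*b = (28 + 116)*(-1/199) = 144*(-1/199) = -144/199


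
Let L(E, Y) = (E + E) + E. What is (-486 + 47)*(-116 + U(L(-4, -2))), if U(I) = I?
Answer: 56192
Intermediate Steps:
L(E, Y) = 3*E (L(E, Y) = 2*E + E = 3*E)
(-486 + 47)*(-116 + U(L(-4, -2))) = (-486 + 47)*(-116 + 3*(-4)) = -439*(-116 - 12) = -439*(-128) = 56192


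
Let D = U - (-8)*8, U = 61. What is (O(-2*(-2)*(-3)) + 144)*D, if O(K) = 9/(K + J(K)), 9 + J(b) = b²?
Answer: 738375/41 ≈ 18009.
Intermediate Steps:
J(b) = -9 + b²
D = 125 (D = 61 - (-8)*8 = 61 - 1*(-64) = 61 + 64 = 125)
O(K) = 9/(-9 + K + K²) (O(K) = 9/(K + (-9 + K²)) = 9/(-9 + K + K²))
(O(-2*(-2)*(-3)) + 144)*D = (9/(-9 - 2*(-2)*(-3) + (-2*(-2)*(-3))²) + 144)*125 = (9/(-9 + 4*(-3) + (4*(-3))²) + 144)*125 = (9/(-9 - 12 + (-12)²) + 144)*125 = (9/(-9 - 12 + 144) + 144)*125 = (9/123 + 144)*125 = (9*(1/123) + 144)*125 = (3/41 + 144)*125 = (5907/41)*125 = 738375/41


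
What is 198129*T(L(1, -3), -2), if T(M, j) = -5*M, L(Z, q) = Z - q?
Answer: -3962580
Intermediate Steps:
198129*T(L(1, -3), -2) = 198129*(-5*(1 - 1*(-3))) = 198129*(-5*(1 + 3)) = 198129*(-5*4) = 198129*(-20) = -3962580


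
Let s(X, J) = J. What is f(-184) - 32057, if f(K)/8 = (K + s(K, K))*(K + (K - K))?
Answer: 509639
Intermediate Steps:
f(K) = 16*K**2 (f(K) = 8*((K + K)*(K + (K - K))) = 8*((2*K)*(K + 0)) = 8*((2*K)*K) = 8*(2*K**2) = 16*K**2)
f(-184) - 32057 = 16*(-184)**2 - 32057 = 16*33856 - 32057 = 541696 - 32057 = 509639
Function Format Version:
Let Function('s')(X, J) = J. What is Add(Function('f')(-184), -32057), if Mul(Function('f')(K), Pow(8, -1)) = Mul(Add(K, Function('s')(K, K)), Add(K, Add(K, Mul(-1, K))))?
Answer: 509639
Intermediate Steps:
Function('f')(K) = Mul(16, Pow(K, 2)) (Function('f')(K) = Mul(8, Mul(Add(K, K), Add(K, Add(K, Mul(-1, K))))) = Mul(8, Mul(Mul(2, K), Add(K, 0))) = Mul(8, Mul(Mul(2, K), K)) = Mul(8, Mul(2, Pow(K, 2))) = Mul(16, Pow(K, 2)))
Add(Function('f')(-184), -32057) = Add(Mul(16, Pow(-184, 2)), -32057) = Add(Mul(16, 33856), -32057) = Add(541696, -32057) = 509639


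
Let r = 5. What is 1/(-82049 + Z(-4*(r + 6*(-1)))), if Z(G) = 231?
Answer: -1/81818 ≈ -1.2222e-5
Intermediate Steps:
1/(-82049 + Z(-4*(r + 6*(-1)))) = 1/(-82049 + 231) = 1/(-81818) = -1/81818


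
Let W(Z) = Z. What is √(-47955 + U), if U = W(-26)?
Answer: I*√47981 ≈ 219.05*I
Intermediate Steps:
U = -26
√(-47955 + U) = √(-47955 - 26) = √(-47981) = I*√47981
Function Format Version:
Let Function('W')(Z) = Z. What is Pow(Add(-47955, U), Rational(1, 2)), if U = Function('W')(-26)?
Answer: Mul(I, Pow(47981, Rational(1, 2))) ≈ Mul(219.05, I)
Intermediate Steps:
U = -26
Pow(Add(-47955, U), Rational(1, 2)) = Pow(Add(-47955, -26), Rational(1, 2)) = Pow(-47981, Rational(1, 2)) = Mul(I, Pow(47981, Rational(1, 2)))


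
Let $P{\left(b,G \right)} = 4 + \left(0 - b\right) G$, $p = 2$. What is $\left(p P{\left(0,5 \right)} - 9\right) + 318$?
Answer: $317$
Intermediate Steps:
$P{\left(b,G \right)} = 4 - G b$ ($P{\left(b,G \right)} = 4 + - b G = 4 - G b$)
$\left(p P{\left(0,5 \right)} - 9\right) + 318 = \left(2 \left(4 - 5 \cdot 0\right) - 9\right) + 318 = \left(2 \left(4 + 0\right) - 9\right) + 318 = \left(2 \cdot 4 - 9\right) + 318 = \left(8 - 9\right) + 318 = -1 + 318 = 317$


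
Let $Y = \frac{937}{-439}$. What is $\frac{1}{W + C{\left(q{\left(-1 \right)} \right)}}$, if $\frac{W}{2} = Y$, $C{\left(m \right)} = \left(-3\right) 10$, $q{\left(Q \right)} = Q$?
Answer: $- \frac{439}{15044} \approx -0.029181$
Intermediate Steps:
$C{\left(m \right)} = -30$
$Y = - \frac{937}{439}$ ($Y = 937 \left(- \frac{1}{439}\right) = - \frac{937}{439} \approx -2.1344$)
$W = - \frac{1874}{439}$ ($W = 2 \left(- \frac{937}{439}\right) = - \frac{1874}{439} \approx -4.2688$)
$\frac{1}{W + C{\left(q{\left(-1 \right)} \right)}} = \frac{1}{- \frac{1874}{439} - 30} = \frac{1}{- \frac{15044}{439}} = - \frac{439}{15044}$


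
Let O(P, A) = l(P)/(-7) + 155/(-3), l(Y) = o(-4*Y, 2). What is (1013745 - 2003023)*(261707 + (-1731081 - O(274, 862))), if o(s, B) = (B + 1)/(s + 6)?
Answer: 16636088731857941/11445 ≈ 1.4536e+12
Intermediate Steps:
o(s, B) = (1 + B)/(6 + s)
l(Y) = 3/(6 - 4*Y) (l(Y) = (1 + 2)/(6 - 4*Y) = 3/(6 - 4*Y))
O(P, A) = -155/3 + 3/(7*(-6 + 4*P)) (O(P, A) = -3/(-6 + 4*P)/(-7) + 155/(-3) = -3/(-6 + 4*P)*(-⅐) + 155*(-⅓) = 3/(7*(-6 + 4*P)) - 155/3 = -155/3 + 3/(7*(-6 + 4*P)))
(1013745 - 2003023)*(261707 + (-1731081 - O(274, 862))) = (1013745 - 2003023)*(261707 + (-1731081 - (6519 - 4340*274)/(42*(-3 + 2*274)))) = -989278*(261707 + (-1731081 - (6519 - 1189160)/(42*(-3 + 548)))) = -989278*(261707 + (-1731081 - (-1182641)/(42*545))) = -989278*(261707 + (-1731081 - 1*(-1182641/22890))) = -989278*(261707 + (-1731081 + 1182641/22890)) = -989278*(261707 - 39623261449/22890) = -989278*(-33632788219/22890) = 16636088731857941/11445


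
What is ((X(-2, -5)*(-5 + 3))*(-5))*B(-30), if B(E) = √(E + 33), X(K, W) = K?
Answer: -20*√3 ≈ -34.641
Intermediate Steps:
B(E) = √(33 + E)
((X(-2, -5)*(-5 + 3))*(-5))*B(-30) = (-2*(-5 + 3)*(-5))*√(33 - 30) = (-2*(-2)*(-5))*√3 = (4*(-5))*√3 = -20*√3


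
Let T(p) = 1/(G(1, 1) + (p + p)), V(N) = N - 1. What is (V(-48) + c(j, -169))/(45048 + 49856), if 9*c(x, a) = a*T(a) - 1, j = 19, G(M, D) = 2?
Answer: -148343/286989696 ≈ -0.00051689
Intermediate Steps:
V(N) = -1 + N
T(p) = 1/(2 + 2*p) (T(p) = 1/(2 + (p + p)) = 1/(2 + 2*p))
c(x, a) = -1/9 + a/(18*(1 + a)) (c(x, a) = (a*(1/(2*(1 + a))) - 1)/9 = (a/(2*(1 + a)) - 1)/9 = (-1 + a/(2*(1 + a)))/9 = -1/9 + a/(18*(1 + a)))
(V(-48) + c(j, -169))/(45048 + 49856) = ((-1 - 48) + (-2 - 1*(-169))/(18*(1 - 169)))/(45048 + 49856) = (-49 + (1/18)*(-2 + 169)/(-168))/94904 = (-49 + (1/18)*(-1/168)*167)*(1/94904) = (-49 - 167/3024)*(1/94904) = -148343/3024*1/94904 = -148343/286989696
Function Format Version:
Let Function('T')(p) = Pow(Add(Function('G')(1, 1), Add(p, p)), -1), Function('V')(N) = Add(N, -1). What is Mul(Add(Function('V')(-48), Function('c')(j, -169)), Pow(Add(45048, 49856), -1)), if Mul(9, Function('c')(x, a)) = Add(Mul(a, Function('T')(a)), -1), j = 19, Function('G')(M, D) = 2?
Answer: Rational(-148343, 286989696) ≈ -0.00051689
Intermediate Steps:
Function('V')(N) = Add(-1, N)
Function('T')(p) = Pow(Add(2, Mul(2, p)), -1) (Function('T')(p) = Pow(Add(2, Add(p, p)), -1) = Pow(Add(2, Mul(2, p)), -1))
Function('c')(x, a) = Add(Rational(-1, 9), Mul(Rational(1, 18), a, Pow(Add(1, a), -1))) (Function('c')(x, a) = Mul(Rational(1, 9), Add(Mul(a, Mul(Rational(1, 2), Pow(Add(1, a), -1))), -1)) = Mul(Rational(1, 9), Add(Mul(Rational(1, 2), a, Pow(Add(1, a), -1)), -1)) = Mul(Rational(1, 9), Add(-1, Mul(Rational(1, 2), a, Pow(Add(1, a), -1)))) = Add(Rational(-1, 9), Mul(Rational(1, 18), a, Pow(Add(1, a), -1))))
Mul(Add(Function('V')(-48), Function('c')(j, -169)), Pow(Add(45048, 49856), -1)) = Mul(Add(Add(-1, -48), Mul(Rational(1, 18), Pow(Add(1, -169), -1), Add(-2, Mul(-1, -169)))), Pow(Add(45048, 49856), -1)) = Mul(Add(-49, Mul(Rational(1, 18), Pow(-168, -1), Add(-2, 169))), Pow(94904, -1)) = Mul(Add(-49, Mul(Rational(1, 18), Rational(-1, 168), 167)), Rational(1, 94904)) = Mul(Add(-49, Rational(-167, 3024)), Rational(1, 94904)) = Mul(Rational(-148343, 3024), Rational(1, 94904)) = Rational(-148343, 286989696)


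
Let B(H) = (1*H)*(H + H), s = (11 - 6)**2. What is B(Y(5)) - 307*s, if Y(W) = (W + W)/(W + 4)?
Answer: -621475/81 ≈ -7672.5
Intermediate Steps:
s = 25 (s = 5**2 = 25)
Y(W) = 2*W/(4 + W) (Y(W) = (2*W)/(4 + W) = 2*W/(4 + W))
B(H) = 2*H**2 (B(H) = H*(2*H) = 2*H**2)
B(Y(5)) - 307*s = 2*(2*5/(4 + 5))**2 - 307*25 = 2*(2*5/9)**2 - 7675 = 2*(2*5*(1/9))**2 - 7675 = 2*(10/9)**2 - 7675 = 2*(100/81) - 7675 = 200/81 - 7675 = -621475/81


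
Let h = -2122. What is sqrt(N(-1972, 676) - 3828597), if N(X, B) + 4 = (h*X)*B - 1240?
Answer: sqrt(2824948943) ≈ 53150.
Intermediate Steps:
N(X, B) = -1244 - 2122*B*X (N(X, B) = -4 + ((-2122*X)*B - 1240) = -4 + (-2122*B*X - 1240) = -4 + (-1240 - 2122*B*X) = -1244 - 2122*B*X)
sqrt(N(-1972, 676) - 3828597) = sqrt((-1244 - 2122*676*(-1972)) - 3828597) = sqrt((-1244 + 2828778784) - 3828597) = sqrt(2828777540 - 3828597) = sqrt(2824948943)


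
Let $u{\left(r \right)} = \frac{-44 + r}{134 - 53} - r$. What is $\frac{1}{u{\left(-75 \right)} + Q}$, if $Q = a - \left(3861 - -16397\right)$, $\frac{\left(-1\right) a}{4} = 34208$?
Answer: $- \frac{81}{12718334} \approx -6.3688 \cdot 10^{-6}$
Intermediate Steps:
$u{\left(r \right)} = - \frac{44}{81} - \frac{80 r}{81}$ ($u{\left(r \right)} = \frac{-44 + r}{81} - r = \left(-44 + r\right) \frac{1}{81} - r = \left(- \frac{44}{81} + \frac{r}{81}\right) - r = - \frac{44}{81} - \frac{80 r}{81}$)
$a = -136832$ ($a = \left(-4\right) 34208 = -136832$)
$Q = -157090$ ($Q = -136832 - \left(3861 - -16397\right) = -136832 - \left(3861 + 16397\right) = -136832 - 20258 = -157090$)
$\frac{1}{u{\left(-75 \right)} + Q} = \frac{1}{\left(- \frac{44}{81} - - \frac{2000}{27}\right) - 157090} = \frac{1}{\left(- \frac{44}{81} + \frac{2000}{27}\right) - 157090} = \frac{1}{\frac{5956}{81} - 157090} = \frac{1}{- \frac{12718334}{81}} = - \frac{81}{12718334}$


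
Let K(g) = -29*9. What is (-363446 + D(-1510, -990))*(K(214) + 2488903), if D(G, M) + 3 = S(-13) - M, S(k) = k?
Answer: -902063043024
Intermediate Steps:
K(g) = -261
D(G, M) = -16 - M (D(G, M) = -3 + (-13 - M) = -16 - M)
(-363446 + D(-1510, -990))*(K(214) + 2488903) = (-363446 + (-16 - 1*(-990)))*(-261 + 2488903) = (-363446 + (-16 + 990))*2488642 = (-363446 + 974)*2488642 = -362472*2488642 = -902063043024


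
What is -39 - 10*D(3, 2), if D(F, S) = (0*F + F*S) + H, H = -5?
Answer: -49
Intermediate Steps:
D(F, S) = -5 + F*S (D(F, S) = (0*F + F*S) - 5 = (0 + F*S) - 5 = F*S - 5 = -5 + F*S)
-39 - 10*D(3, 2) = -39 - 10*(-5 + 3*2) = -39 - 10*(-5 + 6) = -39 - 10*1 = -39 - 10 = -49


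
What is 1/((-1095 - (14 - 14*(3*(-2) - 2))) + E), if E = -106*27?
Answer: -1/4083 ≈ -0.00024492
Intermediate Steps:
E = -2862
1/((-1095 - (14 - 14*(3*(-2) - 2))) + E) = 1/((-1095 - (14 - 14*(3*(-2) - 2))) - 2862) = 1/((-1095 - (14 - 14*(-6 - 2))) - 2862) = 1/((-1095 - (14 - 14*(-8))) - 2862) = 1/((-1095 - (14 + 112)) - 2862) = 1/((-1095 - 1*126) - 2862) = 1/((-1095 - 126) - 2862) = 1/(-1221 - 2862) = 1/(-4083) = -1/4083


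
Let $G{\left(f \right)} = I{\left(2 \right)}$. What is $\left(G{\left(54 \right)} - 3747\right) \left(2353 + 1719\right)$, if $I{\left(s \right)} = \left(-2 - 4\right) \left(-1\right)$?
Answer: $-15233352$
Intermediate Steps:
$I{\left(s \right)} = 6$ ($I{\left(s \right)} = \left(-6\right) \left(-1\right) = 6$)
$G{\left(f \right)} = 6$
$\left(G{\left(54 \right)} - 3747\right) \left(2353 + 1719\right) = \left(6 - 3747\right) \left(2353 + 1719\right) = \left(-3741\right) 4072 = -15233352$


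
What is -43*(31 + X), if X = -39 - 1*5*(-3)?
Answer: -301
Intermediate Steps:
X = -24 (X = -39 - 5*(-3) = -39 + 15 = -24)
-43*(31 + X) = -43*(31 - 24) = -43*7 = -301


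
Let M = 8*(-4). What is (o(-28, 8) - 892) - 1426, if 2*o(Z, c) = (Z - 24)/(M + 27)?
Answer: -11564/5 ≈ -2312.8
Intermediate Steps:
M = -32
o(Z, c) = 12/5 - Z/10 (o(Z, c) = ((Z - 24)/(-32 + 27))/2 = ((-24 + Z)/(-5))/2 = ((-24 + Z)*(-⅕))/2 = (24/5 - Z/5)/2 = 12/5 - Z/10)
(o(-28, 8) - 892) - 1426 = ((12/5 - ⅒*(-28)) - 892) - 1426 = ((12/5 + 14/5) - 892) - 1426 = (26/5 - 892) - 1426 = -4434/5 - 1426 = -11564/5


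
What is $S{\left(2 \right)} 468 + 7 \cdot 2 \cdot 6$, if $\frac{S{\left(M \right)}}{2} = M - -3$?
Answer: $4764$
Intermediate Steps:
$S{\left(M \right)} = 6 + 2 M$ ($S{\left(M \right)} = 2 \left(M - -3\right) = 2 \left(M + 3\right) = 2 \left(3 + M\right) = 6 + 2 M$)
$S{\left(2 \right)} 468 + 7 \cdot 2 \cdot 6 = \left(6 + 2 \cdot 2\right) 468 + 7 \cdot 2 \cdot 6 = \left(6 + 4\right) 468 + 14 \cdot 6 = 10 \cdot 468 + 84 = 4680 + 84 = 4764$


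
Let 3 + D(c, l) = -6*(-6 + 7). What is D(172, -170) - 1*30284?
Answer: -30293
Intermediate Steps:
D(c, l) = -9 (D(c, l) = -3 - 6*(-6 + 7) = -3 - 6*1 = -3 - 6 = -9)
D(172, -170) - 1*30284 = -9 - 1*30284 = -9 - 30284 = -30293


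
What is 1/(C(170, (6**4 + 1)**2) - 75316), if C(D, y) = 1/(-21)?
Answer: -21/1581637 ≈ -1.3277e-5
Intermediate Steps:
C(D, y) = -1/21
1/(C(170, (6**4 + 1)**2) - 75316) = 1/(-1/21 - 75316) = 1/(-1581637/21) = -21/1581637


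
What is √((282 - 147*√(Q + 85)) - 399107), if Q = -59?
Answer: √(-398825 - 147*√26) ≈ 632.12*I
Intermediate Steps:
√((282 - 147*√(Q + 85)) - 399107) = √((282 - 147*√(-59 + 85)) - 399107) = √((282 - 147*√26) - 399107) = √(-398825 - 147*√26)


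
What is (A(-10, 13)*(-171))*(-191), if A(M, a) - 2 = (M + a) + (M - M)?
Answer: 163305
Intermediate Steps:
A(M, a) = 2 + M + a (A(M, a) = 2 + ((M + a) + (M - M)) = 2 + ((M + a) + 0) = 2 + (M + a) = 2 + M + a)
(A(-10, 13)*(-171))*(-191) = ((2 - 10 + 13)*(-171))*(-191) = (5*(-171))*(-191) = -855*(-191) = 163305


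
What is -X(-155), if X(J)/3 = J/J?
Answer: -3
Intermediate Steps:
X(J) = 3 (X(J) = 3*(J/J) = 3*1 = 3)
-X(-155) = -1*3 = -3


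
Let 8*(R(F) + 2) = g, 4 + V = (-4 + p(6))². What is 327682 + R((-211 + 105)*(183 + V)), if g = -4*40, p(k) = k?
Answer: 327660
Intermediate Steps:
V = 0 (V = -4 + (-4 + 6)² = -4 + 2² = -4 + 4 = 0)
g = -160
R(F) = -22 (R(F) = -2 + (⅛)*(-160) = -2 - 20 = -22)
327682 + R((-211 + 105)*(183 + V)) = 327682 - 22 = 327660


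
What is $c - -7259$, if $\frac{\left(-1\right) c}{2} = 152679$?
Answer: $-298099$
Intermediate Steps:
$c = -305358$ ($c = \left(-2\right) 152679 = -305358$)
$c - -7259 = -305358 - -7259 = -305358 + 7259 = -298099$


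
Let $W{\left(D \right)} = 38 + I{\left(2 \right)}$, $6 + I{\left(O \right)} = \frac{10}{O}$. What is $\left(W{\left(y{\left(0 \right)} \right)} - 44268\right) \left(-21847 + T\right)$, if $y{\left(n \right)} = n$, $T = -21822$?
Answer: $1931523539$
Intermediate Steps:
$I{\left(O \right)} = -6 + \frac{10}{O}$
$W{\left(D \right)} = 37$ ($W{\left(D \right)} = 38 - \left(6 - \frac{10}{2}\right) = 38 + \left(-6 + 10 \cdot \frac{1}{2}\right) = 38 + \left(-6 + 5\right) = 38 - 1 = 37$)
$\left(W{\left(y{\left(0 \right)} \right)} - 44268\right) \left(-21847 + T\right) = \left(37 - 44268\right) \left(-21847 - 21822\right) = \left(-44231\right) \left(-43669\right) = 1931523539$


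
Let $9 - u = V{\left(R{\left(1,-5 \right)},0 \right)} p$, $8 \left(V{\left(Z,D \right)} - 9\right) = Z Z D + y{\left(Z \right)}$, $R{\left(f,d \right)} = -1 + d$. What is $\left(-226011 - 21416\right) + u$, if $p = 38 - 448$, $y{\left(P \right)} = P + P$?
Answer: $-244343$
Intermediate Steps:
$y{\left(P \right)} = 2 P$
$V{\left(Z,D \right)} = 9 + \frac{Z}{4} + \frac{D Z^{2}}{8}$ ($V{\left(Z,D \right)} = 9 + \frac{Z Z D + 2 Z}{8} = 9 + \frac{Z^{2} D + 2 Z}{8} = 9 + \frac{D Z^{2} + 2 Z}{8} = 9 + \frac{2 Z + D Z^{2}}{8} = 9 + \left(\frac{Z}{4} + \frac{D Z^{2}}{8}\right) = 9 + \frac{Z}{4} + \frac{D Z^{2}}{8}$)
$p = -410$ ($p = 38 - 448 = -410$)
$u = 3084$ ($u = 9 - \left(9 + \frac{-1 - 5}{4} + \frac{1}{8} \cdot 0 \left(-1 - 5\right)^{2}\right) \left(-410\right) = 9 - \left(9 + \frac{1}{4} \left(-6\right) + \frac{1}{8} \cdot 0 \left(-6\right)^{2}\right) \left(-410\right) = 9 - \left(9 - \frac{3}{2} + \frac{1}{8} \cdot 0 \cdot 36\right) \left(-410\right) = 9 - \left(9 - \frac{3}{2} + 0\right) \left(-410\right) = 9 - \frac{15}{2} \left(-410\right) = 9 - -3075 = 9 + 3075 = 3084$)
$\left(-226011 - 21416\right) + u = \left(-226011 - 21416\right) + 3084 = -247427 + 3084 = -244343$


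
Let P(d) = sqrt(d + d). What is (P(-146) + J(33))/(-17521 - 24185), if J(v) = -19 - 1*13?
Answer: 16/20853 - I*sqrt(73)/20853 ≈ 0.00076728 - 0.00040973*I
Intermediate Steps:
P(d) = sqrt(2)*sqrt(d) (P(d) = sqrt(2*d) = sqrt(2)*sqrt(d))
J(v) = -32 (J(v) = -19 - 13 = -32)
(P(-146) + J(33))/(-17521 - 24185) = (sqrt(2)*sqrt(-146) - 32)/(-17521 - 24185) = (sqrt(2)*(I*sqrt(146)) - 32)/(-41706) = (2*I*sqrt(73) - 32)*(-1/41706) = (-32 + 2*I*sqrt(73))*(-1/41706) = 16/20853 - I*sqrt(73)/20853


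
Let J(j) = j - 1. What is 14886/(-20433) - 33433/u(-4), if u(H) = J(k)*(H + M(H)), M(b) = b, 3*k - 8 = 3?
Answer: 682818921/435904 ≈ 1566.4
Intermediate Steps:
k = 11/3 (k = 8/3 + (⅓)*3 = 8/3 + 1 = 11/3 ≈ 3.6667)
J(j) = -1 + j
u(H) = 16*H/3 (u(H) = (-1 + 11/3)*(H + H) = 8*(2*H)/3 = 16*H/3)
14886/(-20433) - 33433/u(-4) = 14886/(-20433) - 33433/((16/3)*(-4)) = 14886*(-1/20433) - 33433/(-64/3) = -4962/6811 - 33433*(-3/64) = -4962/6811 + 100299/64 = 682818921/435904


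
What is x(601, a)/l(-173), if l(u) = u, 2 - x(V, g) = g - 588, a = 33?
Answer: -557/173 ≈ -3.2197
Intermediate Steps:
x(V, g) = 590 - g (x(V, g) = 2 - (g - 588) = 2 - (-588 + g) = 2 + (588 - g) = 590 - g)
x(601, a)/l(-173) = (590 - 1*33)/(-173) = (590 - 33)*(-1/173) = 557*(-1/173) = -557/173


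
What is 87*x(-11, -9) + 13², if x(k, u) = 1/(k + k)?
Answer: 3631/22 ≈ 165.05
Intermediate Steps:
x(k, u) = 1/(2*k)
87*x(-11, -9) + 13² = 87*((½)/(-11)) + 13² = 87*((½)*(-1/11)) + 169 = 87*(-1/22) + 169 = -87/22 + 169 = 3631/22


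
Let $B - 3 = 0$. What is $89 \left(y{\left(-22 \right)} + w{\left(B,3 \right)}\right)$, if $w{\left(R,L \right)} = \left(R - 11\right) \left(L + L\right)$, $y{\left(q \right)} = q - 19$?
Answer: $-7921$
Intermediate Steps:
$B = 3$ ($B = 3 + 0 = 3$)
$y{\left(q \right)} = -19 + q$ ($y{\left(q \right)} = q - 19 = -19 + q$)
$w{\left(R,L \right)} = 2 L \left(-11 + R\right)$ ($w{\left(R,L \right)} = \left(-11 + R\right) 2 L = 2 L \left(-11 + R\right)$)
$89 \left(y{\left(-22 \right)} + w{\left(B,3 \right)}\right) = 89 \left(\left(-19 - 22\right) + 2 \cdot 3 \left(-11 + 3\right)\right) = 89 \left(-41 + 2 \cdot 3 \left(-8\right)\right) = 89 \left(-41 - 48\right) = 89 \left(-89\right) = -7921$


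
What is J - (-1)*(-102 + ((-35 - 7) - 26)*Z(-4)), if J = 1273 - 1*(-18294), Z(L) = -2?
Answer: 19601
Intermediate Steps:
J = 19567 (J = 1273 + 18294 = 19567)
J - (-1)*(-102 + ((-35 - 7) - 26)*Z(-4)) = 19567 - (-1)*(-102 + ((-35 - 7) - 26)*(-2)) = 19567 - (-1)*(-102 + (-42 - 26)*(-2)) = 19567 - (-1)*(-102 - 68*(-2)) = 19567 - (-1)*(-102 + 136) = 19567 - (-1)*34 = 19567 - 1*(-34) = 19567 + 34 = 19601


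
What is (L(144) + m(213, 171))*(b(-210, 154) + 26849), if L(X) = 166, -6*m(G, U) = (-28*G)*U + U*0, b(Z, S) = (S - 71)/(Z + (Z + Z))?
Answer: 287788186018/63 ≈ 4.5681e+9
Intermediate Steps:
b(Z, S) = (-71 + S)/(3*Z) (b(Z, S) = (-71 + S)/(Z + 2*Z) = (-71 + S)/((3*Z)) = (-71 + S)*(1/(3*Z)) = (-71 + S)/(3*Z))
m(G, U) = 14*G*U/3 (m(G, U) = -((-28*G)*U + U*0)/6 = -(-28*G*U + 0)/6 = -(-14)*G*U/3 = 14*G*U/3)
(L(144) + m(213, 171))*(b(-210, 154) + 26849) = (166 + (14/3)*213*171)*((⅓)*(-71 + 154)/(-210) + 26849) = (166 + 169974)*((⅓)*(-1/210)*83 + 26849) = 170140*(-83/630 + 26849) = 170140*(16914787/630) = 287788186018/63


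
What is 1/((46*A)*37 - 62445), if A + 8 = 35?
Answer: -1/16491 ≈ -6.0639e-5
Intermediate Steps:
A = 27 (A = -8 + 35 = 27)
1/((46*A)*37 - 62445) = 1/((46*27)*37 - 62445) = 1/(1242*37 - 62445) = 1/(45954 - 62445) = 1/(-16491) = -1/16491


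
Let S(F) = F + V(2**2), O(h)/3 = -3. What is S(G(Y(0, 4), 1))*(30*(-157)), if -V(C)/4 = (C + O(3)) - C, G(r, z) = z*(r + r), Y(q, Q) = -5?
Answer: -122460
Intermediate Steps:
O(h) = -9 (O(h) = 3*(-3) = -9)
G(r, z) = 2*r*z (G(r, z) = z*(2*r) = 2*r*z)
V(C) = 36 (V(C) = -4*((C - 9) - C) = -4*((-9 + C) - C) = -4*(-9) = 36)
S(F) = 36 + F (S(F) = F + 36 = 36 + F)
S(G(Y(0, 4), 1))*(30*(-157)) = (36 + 2*(-5)*1)*(30*(-157)) = (36 - 10)*(-4710) = 26*(-4710) = -122460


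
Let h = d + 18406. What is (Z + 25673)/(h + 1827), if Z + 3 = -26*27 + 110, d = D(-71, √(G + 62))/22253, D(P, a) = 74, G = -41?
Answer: 558060734/450245023 ≈ 1.2395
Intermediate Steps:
d = 74/22253 ≈ 0.0033254
Z = -595 (Z = -3 + (-26*27 + 110) = -3 + (-702 + 110) = -3 - 592 = -595)
h = 409588792/22253 (h = 74/22253 + 18406 = 409588792/22253 ≈ 18406.)
(Z + 25673)/(h + 1827) = (-595 + 25673)/(409588792/22253 + 1827) = 25078/(450245023/22253) = 25078*(22253/450245023) = 558060734/450245023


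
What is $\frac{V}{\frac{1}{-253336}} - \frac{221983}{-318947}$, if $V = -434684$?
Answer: $\frac{35122796339469311}{318947} \approx 1.1012 \cdot 10^{11}$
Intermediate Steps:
$\frac{V}{\frac{1}{-253336}} - \frac{221983}{-318947} = - \frac{434684}{\frac{1}{-253336}} - \frac{221983}{-318947} = - \frac{434684}{- \frac{1}{253336}} - - \frac{221983}{318947} = \left(-434684\right) \left(-253336\right) + \frac{221983}{318947} = 110121105824 + \frac{221983}{318947} = \frac{35122796339469311}{318947}$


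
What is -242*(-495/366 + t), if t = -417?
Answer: 6175719/61 ≈ 1.0124e+5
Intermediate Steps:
-242*(-495/366 + t) = -242*(-495/366 - 417) = -242*(-495*1/366 - 417) = -242*(-165/122 - 417) = -242*(-51039/122) = 6175719/61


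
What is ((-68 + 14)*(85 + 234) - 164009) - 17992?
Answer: -199227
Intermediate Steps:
((-68 + 14)*(85 + 234) - 164009) - 17992 = (-54*319 - 164009) - 17992 = (-17226 - 164009) - 17992 = -181235 - 17992 = -199227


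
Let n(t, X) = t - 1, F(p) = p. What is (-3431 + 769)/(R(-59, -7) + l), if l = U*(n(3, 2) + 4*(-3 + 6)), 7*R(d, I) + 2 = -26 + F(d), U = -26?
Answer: 18634/2635 ≈ 7.0717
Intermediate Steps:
n(t, X) = -1 + t
R(d, I) = -4 + d/7 (R(d, I) = -2/7 + (-26 + d)/7 = -2/7 + (-26/7 + d/7) = -4 + d/7)
l = -364 (l = -26*((-1 + 3) + 4*(-3 + 6)) = -26*(2 + 4*3) = -26*(2 + 12) = -26*14 = -364)
(-3431 + 769)/(R(-59, -7) + l) = (-3431 + 769)/((-4 + (⅐)*(-59)) - 364) = -2662/((-4 - 59/7) - 364) = -2662/(-87/7 - 364) = -2662/(-2635/7) = -2662*(-7/2635) = 18634/2635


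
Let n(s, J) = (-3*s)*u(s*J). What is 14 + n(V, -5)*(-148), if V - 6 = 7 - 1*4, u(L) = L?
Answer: -179806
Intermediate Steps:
V = 9 (V = 6 + (7 - 1*4) = 6 + (7 - 4) = 6 + 3 = 9)
n(s, J) = -3*J*s**2 (n(s, J) = (-3*s)*(s*J) = (-3*s)*(J*s) = -3*J*s**2)
14 + n(V, -5)*(-148) = 14 - 3*(-5)*9**2*(-148) = 14 - 3*(-5)*81*(-148) = 14 + 1215*(-148) = 14 - 179820 = -179806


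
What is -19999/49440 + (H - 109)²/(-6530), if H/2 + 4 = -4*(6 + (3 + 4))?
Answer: -254529251/32284320 ≈ -7.8840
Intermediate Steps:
H = -112 (H = -8 + 2*(-4*(6 + (3 + 4))) = -8 + 2*(-4*(6 + 7)) = -8 + 2*(-4*13) = -8 + 2*(-52) = -8 - 104 = -112)
-19999/49440 + (H - 109)²/(-6530) = -19999/49440 + (-112 - 109)²/(-6530) = -19999*1/49440 + (-221)²*(-1/6530) = -19999/49440 + 48841*(-1/6530) = -19999/49440 - 48841/6530 = -254529251/32284320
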